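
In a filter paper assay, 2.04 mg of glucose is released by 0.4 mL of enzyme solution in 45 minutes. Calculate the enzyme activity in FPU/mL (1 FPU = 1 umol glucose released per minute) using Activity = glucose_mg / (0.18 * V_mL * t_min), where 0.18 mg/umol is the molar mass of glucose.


Activity = glucose_mg / (0.18 mg/umol * V_mL * t_min)
= 2.04 / (0.18 * 0.4 * 45)
= 0.6296 FPU/mL

0.6296 FPU/mL


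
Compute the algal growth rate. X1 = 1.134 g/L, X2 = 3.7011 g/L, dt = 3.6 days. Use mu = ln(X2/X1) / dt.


mu = ln(X2/X1) / dt
= ln(3.7011/1.134) / 3.6
= 0.3286 per day

0.3286 per day


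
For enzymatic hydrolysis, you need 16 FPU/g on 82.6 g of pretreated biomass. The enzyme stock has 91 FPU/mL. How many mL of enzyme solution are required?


V = dosage * m_sub / activity
V = 16 * 82.6 / 91
V = 14.5231 mL

14.5231 mL


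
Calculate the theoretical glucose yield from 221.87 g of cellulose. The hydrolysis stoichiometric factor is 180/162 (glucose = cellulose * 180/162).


glucose = cellulose * 180/162
= 221.87 * 180/162
= 246.5222 g

246.5222 g


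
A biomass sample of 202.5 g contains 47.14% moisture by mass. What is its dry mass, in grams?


Wd = Ww * (1 - MC/100)
= 202.5 * (1 - 47.14/100)
= 107.0415 g

107.0415 g


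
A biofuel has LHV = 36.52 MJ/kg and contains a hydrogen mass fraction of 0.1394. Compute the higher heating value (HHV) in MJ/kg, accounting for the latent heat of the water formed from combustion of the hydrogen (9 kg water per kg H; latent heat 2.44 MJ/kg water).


HHV = LHV + H_frac * 9 * 2.44
= 36.52 + 0.1394 * 9 * 2.44
= 39.5812 MJ/kg

39.5812 MJ/kg


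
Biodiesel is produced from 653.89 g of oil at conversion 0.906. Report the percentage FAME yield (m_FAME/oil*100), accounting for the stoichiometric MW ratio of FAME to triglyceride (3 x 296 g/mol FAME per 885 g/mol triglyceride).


m_FAME = oil * conv * (3 * 296 / 885) = oil * conv * (888/885)
= 653.89 * 0.906 * 888 / 885
= 594.4326 g
Y = m_FAME / oil * 100 = conv * (888/885) * 100
= 0.906 * 888 / 885 * 100
= 90.91%

90.91%


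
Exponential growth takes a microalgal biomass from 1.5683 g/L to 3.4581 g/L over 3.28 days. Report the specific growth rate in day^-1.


mu = ln(X2/X1) / dt
= ln(3.4581/1.5683) / 3.28
= 0.2411 per day

0.2411 per day


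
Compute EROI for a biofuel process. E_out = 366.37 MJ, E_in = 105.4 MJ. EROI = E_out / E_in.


EROI = E_out / E_in
= 366.37 / 105.4
= 3.4760

3.4760


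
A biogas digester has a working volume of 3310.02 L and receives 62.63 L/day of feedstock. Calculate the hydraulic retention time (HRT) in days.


HRT = V / Q
= 3310.02 / 62.63
= 52.8504 days

52.8504 days


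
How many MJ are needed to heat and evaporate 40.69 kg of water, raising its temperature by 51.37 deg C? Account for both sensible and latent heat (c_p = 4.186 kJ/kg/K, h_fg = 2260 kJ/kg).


E = m_water * (4.186 * dT + 2260) / 1000
= 40.69 * (4.186 * 51.37 + 2260) / 1000
= 100.7092 MJ

100.7092 MJ


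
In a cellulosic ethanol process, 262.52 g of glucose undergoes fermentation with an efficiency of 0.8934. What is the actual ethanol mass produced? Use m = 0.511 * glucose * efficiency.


Actual ethanol: m = 0.511 * 262.52 * 0.8934
m = 119.8476 g

119.8476 g


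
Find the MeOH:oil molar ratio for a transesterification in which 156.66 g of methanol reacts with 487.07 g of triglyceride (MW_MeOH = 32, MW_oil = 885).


Molar ratio = n_MeOH / n_oil = (MeOH/32) / (oil/885) = (MeOH * 885) / (32 * oil)
= (156.66 * 885) / (32 * 487.07)
= 8.8953

8.8953


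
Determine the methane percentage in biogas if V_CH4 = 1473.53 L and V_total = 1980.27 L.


CH4% = V_CH4 / V_total * 100
= 1473.53 / 1980.27 * 100
= 74.4106%

74.4106%


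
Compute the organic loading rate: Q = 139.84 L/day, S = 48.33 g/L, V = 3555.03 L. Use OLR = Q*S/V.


OLR = Q * S / V
= 139.84 * 48.33 / 3555.03
= 1.9011 g/L/day

1.9011 g/L/day


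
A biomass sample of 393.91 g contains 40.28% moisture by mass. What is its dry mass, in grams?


Wd = Ww * (1 - MC/100)
= 393.91 * (1 - 40.28/100)
= 235.2431 g

235.2431 g


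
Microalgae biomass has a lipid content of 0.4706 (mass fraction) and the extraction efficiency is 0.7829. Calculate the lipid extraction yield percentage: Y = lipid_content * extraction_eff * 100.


Y = lipid_content * extraction_eff * 100
= 0.4706 * 0.7829 * 100
= 36.8433%

36.8433%


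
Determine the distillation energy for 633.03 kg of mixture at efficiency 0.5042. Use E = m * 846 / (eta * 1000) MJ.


E = m * 846 / (eta * 1000)
= 633.03 * 846 / (0.5042 * 1000)
= 1062.1646 MJ

1062.1646 MJ


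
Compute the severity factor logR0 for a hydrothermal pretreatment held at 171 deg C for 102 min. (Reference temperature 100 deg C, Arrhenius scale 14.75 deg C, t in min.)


logR0 = log10(t * exp((T - 100) / 14.75))
= log10(102 * exp((171 - 100) / 14.75))
= 4.0991

4.0991


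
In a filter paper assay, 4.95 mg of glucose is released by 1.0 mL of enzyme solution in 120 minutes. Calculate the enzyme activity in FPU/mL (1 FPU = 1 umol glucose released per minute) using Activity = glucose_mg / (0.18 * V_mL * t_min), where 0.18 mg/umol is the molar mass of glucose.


Activity = glucose_mg / (0.18 mg/umol * V_mL * t_min)
= 4.95 / (0.18 * 1.0 * 120)
= 0.2292 FPU/mL

0.2292 FPU/mL


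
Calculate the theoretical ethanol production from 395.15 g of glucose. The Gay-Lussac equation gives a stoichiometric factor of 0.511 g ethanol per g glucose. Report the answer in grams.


Theoretical ethanol yield: m_EtOH = 0.511 * m_glucose
m_EtOH = 0.511 * 395.15 = 201.9216 g

201.9216 g


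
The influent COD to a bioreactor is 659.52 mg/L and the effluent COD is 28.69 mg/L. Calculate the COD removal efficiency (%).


eta = (COD_in - COD_out) / COD_in * 100
= (659.52 - 28.69) / 659.52 * 100
= 95.6499%

95.6499%


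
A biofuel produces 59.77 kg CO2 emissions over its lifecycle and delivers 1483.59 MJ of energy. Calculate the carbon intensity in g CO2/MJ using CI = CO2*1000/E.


CI = CO2 * 1000 / E
= 59.77 * 1000 / 1483.59
= 40.2874 g CO2/MJ

40.2874 g CO2/MJ


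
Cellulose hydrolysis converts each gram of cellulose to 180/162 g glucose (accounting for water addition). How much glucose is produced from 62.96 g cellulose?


glucose = cellulose * 180/162
= 62.96 * 180/162
= 69.9556 g

69.9556 g


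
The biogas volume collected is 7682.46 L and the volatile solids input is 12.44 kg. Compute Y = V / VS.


Y = V / VS
= 7682.46 / 12.44
= 617.5611 L/kg VS

617.5611 L/kg VS


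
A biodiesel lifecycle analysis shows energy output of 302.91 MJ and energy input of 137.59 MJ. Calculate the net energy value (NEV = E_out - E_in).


NEV = E_out - E_in
= 302.91 - 137.59
= 165.3200 MJ

165.3200 MJ


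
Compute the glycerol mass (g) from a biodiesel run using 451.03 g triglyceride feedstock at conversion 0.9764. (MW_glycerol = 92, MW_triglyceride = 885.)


glycerol = oil * conv * (92/885)
= 451.03 * 0.9764 * 92 / 885
= 45.7802 g

45.7802 g


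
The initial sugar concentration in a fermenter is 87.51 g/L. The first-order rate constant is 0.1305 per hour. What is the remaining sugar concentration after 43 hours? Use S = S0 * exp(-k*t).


S = S0 * exp(-k * t)
S = 87.51 * exp(-0.1305 * 43)
S = 0.3199 g/L

0.3199 g/L


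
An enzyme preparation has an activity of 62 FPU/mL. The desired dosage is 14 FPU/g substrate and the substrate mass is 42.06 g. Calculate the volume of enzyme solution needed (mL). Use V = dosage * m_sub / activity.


V = dosage * m_sub / activity
V = 14 * 42.06 / 62
V = 9.4974 mL

9.4974 mL


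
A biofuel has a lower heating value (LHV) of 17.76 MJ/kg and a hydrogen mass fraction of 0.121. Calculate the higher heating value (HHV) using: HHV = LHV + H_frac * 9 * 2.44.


HHV = LHV + H_frac * 9 * 2.44
= 17.76 + 0.121 * 9 * 2.44
= 20.4172 MJ/kg

20.4172 MJ/kg


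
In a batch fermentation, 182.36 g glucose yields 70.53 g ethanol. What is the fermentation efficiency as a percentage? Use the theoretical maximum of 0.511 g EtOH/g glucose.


Fermentation efficiency = (actual / (0.511 * glucose)) * 100
= (70.53 / (0.511 * 182.36)) * 100
= 75.6874%

75.6874%


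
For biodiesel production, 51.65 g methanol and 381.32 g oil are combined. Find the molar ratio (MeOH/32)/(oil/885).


Molar ratio = n_MeOH / n_oil = (MeOH/32) / (oil/885) = (MeOH * 885) / (32 * oil)
= (51.65 * 885) / (32 * 381.32)
= 3.7461

3.7461


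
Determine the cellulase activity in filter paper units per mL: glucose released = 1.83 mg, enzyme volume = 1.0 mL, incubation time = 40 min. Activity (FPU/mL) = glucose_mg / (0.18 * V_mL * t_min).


Activity = glucose_mg / (0.18 mg/umol * V_mL * t_min)
= 1.83 / (0.18 * 1.0 * 40)
= 0.2542 FPU/mL

0.2542 FPU/mL


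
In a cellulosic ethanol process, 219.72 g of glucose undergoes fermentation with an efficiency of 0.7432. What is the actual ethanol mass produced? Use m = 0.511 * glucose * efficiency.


Actual ethanol: m = 0.511 * 219.72 * 0.7432
m = 83.4442 g

83.4442 g


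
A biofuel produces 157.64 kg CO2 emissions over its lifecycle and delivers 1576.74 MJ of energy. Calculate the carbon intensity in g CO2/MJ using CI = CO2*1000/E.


CI = CO2 * 1000 / E
= 157.64 * 1000 / 1576.74
= 99.9784 g CO2/MJ

99.9784 g CO2/MJ


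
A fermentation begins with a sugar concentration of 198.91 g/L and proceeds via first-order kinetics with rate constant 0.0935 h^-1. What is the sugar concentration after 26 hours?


S = S0 * exp(-k * t)
S = 198.91 * exp(-0.0935 * 26)
S = 17.4939 g/L

17.4939 g/L


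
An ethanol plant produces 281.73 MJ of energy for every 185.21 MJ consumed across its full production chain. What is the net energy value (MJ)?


NEV = E_out - E_in
= 281.73 - 185.21
= 96.5200 MJ

96.5200 MJ


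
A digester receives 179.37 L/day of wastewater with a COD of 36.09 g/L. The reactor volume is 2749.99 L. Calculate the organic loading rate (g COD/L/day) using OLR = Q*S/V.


OLR = Q * S / V
= 179.37 * 36.09 / 2749.99
= 2.3540 g/L/day

2.3540 g/L/day


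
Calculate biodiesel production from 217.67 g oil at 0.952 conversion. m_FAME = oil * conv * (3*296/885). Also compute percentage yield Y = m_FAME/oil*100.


m_FAME = oil * conv * (3 * 296 / 885) = oil * conv * (888/885)
= 217.67 * 0.952 * 888 / 885
= 207.9243 g
Y = m_FAME / oil * 100 = conv * (888/885) * 100
= 0.952 * 888 / 885 * 100
= 95.52%

207.9243 g FAME; Y = 95.52%


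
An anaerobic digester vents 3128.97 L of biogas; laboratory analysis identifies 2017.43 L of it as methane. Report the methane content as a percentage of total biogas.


CH4% = V_CH4 / V_total * 100
= 2017.43 / 3128.97 * 100
= 64.4758%

64.4758%


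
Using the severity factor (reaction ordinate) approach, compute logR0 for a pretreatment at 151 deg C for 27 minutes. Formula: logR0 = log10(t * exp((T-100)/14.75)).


logR0 = log10(t * exp((T - 100) / 14.75))
= log10(27 * exp((151 - 100) / 14.75))
= 2.9330

2.9330


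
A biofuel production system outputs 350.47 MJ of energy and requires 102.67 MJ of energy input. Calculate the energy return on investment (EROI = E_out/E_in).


EROI = E_out / E_in
= 350.47 / 102.67
= 3.4136

3.4136


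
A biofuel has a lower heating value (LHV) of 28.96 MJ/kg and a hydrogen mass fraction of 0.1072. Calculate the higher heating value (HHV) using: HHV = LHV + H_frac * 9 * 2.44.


HHV = LHV + H_frac * 9 * 2.44
= 28.96 + 0.1072 * 9 * 2.44
= 31.3141 MJ/kg

31.3141 MJ/kg


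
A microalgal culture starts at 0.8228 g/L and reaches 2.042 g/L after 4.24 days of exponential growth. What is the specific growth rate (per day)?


mu = ln(X2/X1) / dt
= ln(2.042/0.8228) / 4.24
= 0.2144 per day

0.2144 per day


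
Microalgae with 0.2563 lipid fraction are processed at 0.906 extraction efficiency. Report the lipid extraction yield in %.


Y = lipid_content * extraction_eff * 100
= 0.2563 * 0.906 * 100
= 23.2208%

23.2208%


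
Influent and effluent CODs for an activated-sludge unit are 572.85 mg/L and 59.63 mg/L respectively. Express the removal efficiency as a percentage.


eta = (COD_in - COD_out) / COD_in * 100
= (572.85 - 59.63) / 572.85 * 100
= 89.5906%

89.5906%


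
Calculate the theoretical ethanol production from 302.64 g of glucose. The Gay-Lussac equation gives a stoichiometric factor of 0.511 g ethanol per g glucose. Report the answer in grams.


Theoretical ethanol yield: m_EtOH = 0.511 * m_glucose
m_EtOH = 0.511 * 302.64 = 154.6490 g

154.6490 g


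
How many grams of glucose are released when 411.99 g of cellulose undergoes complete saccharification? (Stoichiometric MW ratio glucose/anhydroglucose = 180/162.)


glucose = cellulose * 180/162
= 411.99 * 180/162
= 457.7667 g

457.7667 g


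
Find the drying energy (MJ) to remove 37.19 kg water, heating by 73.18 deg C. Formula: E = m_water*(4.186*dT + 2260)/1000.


E = m_water * (4.186 * dT + 2260) / 1000
= 37.19 * (4.186 * 73.18 + 2260) / 1000
= 95.4419 MJ

95.4419 MJ


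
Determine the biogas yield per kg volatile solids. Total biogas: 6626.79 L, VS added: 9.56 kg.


Y = V / VS
= 6626.79 / 9.56
= 693.1789 L/kg VS

693.1789 L/kg VS


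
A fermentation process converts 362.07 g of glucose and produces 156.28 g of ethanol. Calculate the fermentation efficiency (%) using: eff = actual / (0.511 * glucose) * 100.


Fermentation efficiency = (actual / (0.511 * glucose)) * 100
= (156.28 / (0.511 * 362.07)) * 100
= 84.4676%

84.4676%


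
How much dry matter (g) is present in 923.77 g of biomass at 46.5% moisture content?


Wd = Ww * (1 - MC/100)
= 923.77 * (1 - 46.5/100)
= 494.2169 g

494.2169 g


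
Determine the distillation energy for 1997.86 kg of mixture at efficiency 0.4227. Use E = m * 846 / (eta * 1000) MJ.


E = m * 846 / (eta * 1000)
= 1997.86 * 846 / (0.4227 * 1000)
= 3998.5559 MJ

3998.5559 MJ


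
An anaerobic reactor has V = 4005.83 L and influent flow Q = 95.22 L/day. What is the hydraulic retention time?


HRT = V / Q
= 4005.83 / 95.22
= 42.0692 days

42.0692 days


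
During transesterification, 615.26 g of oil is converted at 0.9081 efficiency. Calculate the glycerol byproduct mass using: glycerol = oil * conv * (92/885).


glycerol = oil * conv * (92/885)
= 615.26 * 0.9081 * 92 / 885
= 58.0814 g

58.0814 g


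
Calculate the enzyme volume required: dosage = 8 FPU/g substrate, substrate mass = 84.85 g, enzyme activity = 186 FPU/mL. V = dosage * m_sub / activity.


V = dosage * m_sub / activity
V = 8 * 84.85 / 186
V = 3.6495 mL

3.6495 mL


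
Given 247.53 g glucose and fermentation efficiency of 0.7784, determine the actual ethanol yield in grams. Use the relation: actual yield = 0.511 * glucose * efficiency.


Actual ethanol: m = 0.511 * 247.53 * 0.7784
m = 98.4581 g

98.4581 g


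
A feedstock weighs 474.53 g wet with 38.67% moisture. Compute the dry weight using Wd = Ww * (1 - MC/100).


Wd = Ww * (1 - MC/100)
= 474.53 * (1 - 38.67/100)
= 291.0292 g

291.0292 g


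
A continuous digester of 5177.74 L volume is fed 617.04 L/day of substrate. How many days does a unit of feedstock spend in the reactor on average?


HRT = V / Q
= 5177.74 / 617.04
= 8.3913 days

8.3913 days


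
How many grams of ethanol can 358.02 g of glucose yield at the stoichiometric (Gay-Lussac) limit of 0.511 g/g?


Theoretical ethanol yield: m_EtOH = 0.511 * m_glucose
m_EtOH = 0.511 * 358.02 = 182.9482 g

182.9482 g


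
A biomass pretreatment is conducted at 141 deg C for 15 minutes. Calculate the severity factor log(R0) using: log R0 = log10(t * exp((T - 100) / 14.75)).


logR0 = log10(t * exp((T - 100) / 14.75))
= log10(15 * exp((141 - 100) / 14.75))
= 2.3833

2.3833


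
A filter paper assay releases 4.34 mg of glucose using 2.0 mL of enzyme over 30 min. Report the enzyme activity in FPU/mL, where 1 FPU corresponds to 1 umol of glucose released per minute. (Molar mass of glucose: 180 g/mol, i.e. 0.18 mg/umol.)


Activity = glucose_mg / (0.18 mg/umol * V_mL * t_min)
= 4.34 / (0.18 * 2.0 * 30)
= 0.4019 FPU/mL

0.4019 FPU/mL


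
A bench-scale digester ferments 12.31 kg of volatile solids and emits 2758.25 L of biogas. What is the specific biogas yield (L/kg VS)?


Y = V / VS
= 2758.25 / 12.31
= 224.0658 L/kg VS

224.0658 L/kg VS


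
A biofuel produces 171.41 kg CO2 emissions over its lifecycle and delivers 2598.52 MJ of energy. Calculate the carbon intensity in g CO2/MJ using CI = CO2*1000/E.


CI = CO2 * 1000 / E
= 171.41 * 1000 / 2598.52
= 65.9645 g CO2/MJ

65.9645 g CO2/MJ


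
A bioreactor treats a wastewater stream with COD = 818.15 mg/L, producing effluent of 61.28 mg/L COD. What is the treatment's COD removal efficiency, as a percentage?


eta = (COD_in - COD_out) / COD_in * 100
= (818.15 - 61.28) / 818.15 * 100
= 92.5099%

92.5099%


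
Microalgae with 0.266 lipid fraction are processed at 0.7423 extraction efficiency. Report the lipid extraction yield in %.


Y = lipid_content * extraction_eff * 100
= 0.266 * 0.7423 * 100
= 19.7452%

19.7452%


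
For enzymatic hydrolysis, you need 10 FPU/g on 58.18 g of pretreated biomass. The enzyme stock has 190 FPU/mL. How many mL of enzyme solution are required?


V = dosage * m_sub / activity
V = 10 * 58.18 / 190
V = 3.0621 mL

3.0621 mL


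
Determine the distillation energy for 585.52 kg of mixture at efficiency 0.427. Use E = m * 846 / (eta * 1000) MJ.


E = m * 846 / (eta * 1000)
= 585.52 * 846 / (0.427 * 1000)
= 1160.0701 MJ

1160.0701 MJ


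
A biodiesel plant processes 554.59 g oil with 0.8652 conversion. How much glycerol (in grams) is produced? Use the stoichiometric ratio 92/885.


glycerol = oil * conv * (92/885)
= 554.59 * 0.8652 * 92 / 885
= 49.8808 g

49.8808 g


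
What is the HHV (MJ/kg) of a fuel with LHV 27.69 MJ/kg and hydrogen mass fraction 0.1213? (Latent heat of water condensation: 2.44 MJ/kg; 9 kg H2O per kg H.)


HHV = LHV + H_frac * 9 * 2.44
= 27.69 + 0.1213 * 9 * 2.44
= 30.3537 MJ/kg

30.3537 MJ/kg


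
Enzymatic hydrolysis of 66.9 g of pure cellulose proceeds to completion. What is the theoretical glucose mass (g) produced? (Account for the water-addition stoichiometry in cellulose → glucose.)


glucose = cellulose * 180/162
= 66.9 * 180/162
= 74.3333 g

74.3333 g


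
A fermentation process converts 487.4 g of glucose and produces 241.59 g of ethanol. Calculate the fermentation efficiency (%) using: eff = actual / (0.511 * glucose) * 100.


Fermentation efficiency = (actual / (0.511 * glucose)) * 100
= (241.59 / (0.511 * 487.4)) * 100
= 97.0002%

97.0002%


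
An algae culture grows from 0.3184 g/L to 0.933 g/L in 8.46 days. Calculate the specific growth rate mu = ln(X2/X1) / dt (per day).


mu = ln(X2/X1) / dt
= ln(0.933/0.3184) / 8.46
= 0.1271 per day

0.1271 per day


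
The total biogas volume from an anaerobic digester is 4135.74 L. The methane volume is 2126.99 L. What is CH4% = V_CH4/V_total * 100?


CH4% = V_CH4 / V_total * 100
= 2126.99 / 4135.74 * 100
= 51.4295%

51.4295%


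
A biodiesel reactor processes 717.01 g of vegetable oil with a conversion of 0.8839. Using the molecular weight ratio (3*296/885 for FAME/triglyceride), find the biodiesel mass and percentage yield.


m_FAME = oil * conv * (3 * 296 / 885) = oil * conv * (888/885)
= 717.01 * 0.8839 * 888 / 885
= 635.9135 g
Y = m_FAME / oil * 100 = conv * (888/885) * 100
= 0.8839 * 888 / 885 * 100
= 88.69%

635.9135 g FAME; Y = 88.69%


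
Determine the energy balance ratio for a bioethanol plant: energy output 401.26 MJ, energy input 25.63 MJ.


EROI = E_out / E_in
= 401.26 / 25.63
= 15.6559

15.6559


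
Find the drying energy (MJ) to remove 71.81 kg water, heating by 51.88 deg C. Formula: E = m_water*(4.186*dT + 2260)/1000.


E = m_water * (4.186 * dT + 2260) / 1000
= 71.81 * (4.186 * 51.88 + 2260) / 1000
= 177.8856 MJ

177.8856 MJ


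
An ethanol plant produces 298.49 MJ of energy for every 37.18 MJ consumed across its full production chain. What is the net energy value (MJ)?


NEV = E_out - E_in
= 298.49 - 37.18
= 261.3100 MJ

261.3100 MJ


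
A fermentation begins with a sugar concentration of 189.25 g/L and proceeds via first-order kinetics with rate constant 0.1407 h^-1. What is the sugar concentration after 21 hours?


S = S0 * exp(-k * t)
S = 189.25 * exp(-0.1407 * 21)
S = 9.8588 g/L

9.8588 g/L


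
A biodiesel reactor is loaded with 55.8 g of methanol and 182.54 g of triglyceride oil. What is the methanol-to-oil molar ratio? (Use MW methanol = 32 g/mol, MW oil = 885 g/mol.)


Molar ratio = n_MeOH / n_oil = (MeOH/32) / (oil/885) = (MeOH * 885) / (32 * oil)
= (55.8 * 885) / (32 * 182.54)
= 8.4541

8.4541


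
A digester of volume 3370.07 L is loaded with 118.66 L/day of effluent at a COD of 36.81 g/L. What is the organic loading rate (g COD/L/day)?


OLR = Q * S / V
= 118.66 * 36.81 / 3370.07
= 1.2961 g/L/day

1.2961 g/L/day


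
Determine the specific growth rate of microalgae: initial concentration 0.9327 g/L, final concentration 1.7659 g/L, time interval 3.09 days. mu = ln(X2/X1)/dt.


mu = ln(X2/X1) / dt
= ln(1.7659/0.9327) / 3.09
= 0.2066 per day

0.2066 per day


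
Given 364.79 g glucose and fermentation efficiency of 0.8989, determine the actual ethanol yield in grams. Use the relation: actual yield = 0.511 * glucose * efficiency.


Actual ethanol: m = 0.511 * 364.79 * 0.8989
m = 167.5619 g

167.5619 g


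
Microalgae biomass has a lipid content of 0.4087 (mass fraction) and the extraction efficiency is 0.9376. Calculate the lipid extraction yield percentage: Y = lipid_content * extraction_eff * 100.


Y = lipid_content * extraction_eff * 100
= 0.4087 * 0.9376 * 100
= 38.3197%

38.3197%


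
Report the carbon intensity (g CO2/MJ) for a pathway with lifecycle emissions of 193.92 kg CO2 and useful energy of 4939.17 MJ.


CI = CO2 * 1000 / E
= 193.92 * 1000 / 4939.17
= 39.2617 g CO2/MJ

39.2617 g CO2/MJ


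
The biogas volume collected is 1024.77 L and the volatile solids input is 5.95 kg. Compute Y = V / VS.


Y = V / VS
= 1024.77 / 5.95
= 172.2303 L/kg VS

172.2303 L/kg VS


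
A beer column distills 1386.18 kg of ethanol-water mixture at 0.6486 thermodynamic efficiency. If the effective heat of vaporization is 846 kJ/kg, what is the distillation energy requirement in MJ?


E = m * 846 / (eta * 1000)
= 1386.18 * 846 / (0.6486 * 1000)
= 1808.0609 MJ

1808.0609 MJ


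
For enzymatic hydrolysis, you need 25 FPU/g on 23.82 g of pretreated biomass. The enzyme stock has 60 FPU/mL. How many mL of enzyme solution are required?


V = dosage * m_sub / activity
V = 25 * 23.82 / 60
V = 9.9250 mL

9.9250 mL


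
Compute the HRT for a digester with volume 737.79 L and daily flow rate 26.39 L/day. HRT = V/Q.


HRT = V / Q
= 737.79 / 26.39
= 27.9572 days

27.9572 days


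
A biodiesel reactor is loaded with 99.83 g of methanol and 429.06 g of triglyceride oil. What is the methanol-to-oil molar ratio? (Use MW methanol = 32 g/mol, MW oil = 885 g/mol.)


Molar ratio = n_MeOH / n_oil = (MeOH/32) / (oil/885) = (MeOH * 885) / (32 * oil)
= (99.83 * 885) / (32 * 429.06)
= 6.4348

6.4348


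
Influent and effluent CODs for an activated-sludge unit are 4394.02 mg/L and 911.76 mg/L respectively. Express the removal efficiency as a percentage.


eta = (COD_in - COD_out) / COD_in * 100
= (4394.02 - 911.76) / 4394.02 * 100
= 79.2500%

79.2500%


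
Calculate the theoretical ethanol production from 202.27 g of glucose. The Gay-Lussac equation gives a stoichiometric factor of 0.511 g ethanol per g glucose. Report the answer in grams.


Theoretical ethanol yield: m_EtOH = 0.511 * m_glucose
m_EtOH = 0.511 * 202.27 = 103.3600 g

103.3600 g


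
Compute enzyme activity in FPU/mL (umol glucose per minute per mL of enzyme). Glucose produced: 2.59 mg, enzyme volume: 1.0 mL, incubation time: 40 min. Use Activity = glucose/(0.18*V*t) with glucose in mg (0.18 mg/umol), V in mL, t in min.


Activity = glucose_mg / (0.18 mg/umol * V_mL * t_min)
= 2.59 / (0.18 * 1.0 * 40)
= 0.3597 FPU/mL

0.3597 FPU/mL


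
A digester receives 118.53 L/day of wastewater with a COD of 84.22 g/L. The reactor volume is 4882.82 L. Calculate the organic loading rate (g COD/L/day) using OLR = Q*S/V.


OLR = Q * S / V
= 118.53 * 84.22 / 4882.82
= 2.0444 g/L/day

2.0444 g/L/day


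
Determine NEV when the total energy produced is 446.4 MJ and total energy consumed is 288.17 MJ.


NEV = E_out - E_in
= 446.4 - 288.17
= 158.2300 MJ

158.2300 MJ


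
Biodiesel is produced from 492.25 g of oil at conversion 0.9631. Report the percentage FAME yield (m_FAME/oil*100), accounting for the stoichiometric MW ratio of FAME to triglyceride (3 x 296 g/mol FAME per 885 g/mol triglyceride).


m_FAME = oil * conv * (3 * 296 / 885) = oil * conv * (888/885)
= 492.25 * 0.9631 * 888 / 885
= 475.6930 g
Y = m_FAME / oil * 100 = conv * (888/885) * 100
= 0.9631 * 888 / 885 * 100
= 96.64%

96.64%


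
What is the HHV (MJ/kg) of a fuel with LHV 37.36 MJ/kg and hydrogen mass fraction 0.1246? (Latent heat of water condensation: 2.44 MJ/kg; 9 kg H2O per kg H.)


HHV = LHV + H_frac * 9 * 2.44
= 37.36 + 0.1246 * 9 * 2.44
= 40.0962 MJ/kg

40.0962 MJ/kg


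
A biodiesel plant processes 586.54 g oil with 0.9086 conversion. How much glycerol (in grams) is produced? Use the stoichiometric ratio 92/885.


glycerol = oil * conv * (92/885)
= 586.54 * 0.9086 * 92 / 885
= 55.4007 g

55.4007 g


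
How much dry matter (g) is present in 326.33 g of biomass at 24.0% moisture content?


Wd = Ww * (1 - MC/100)
= 326.33 * (1 - 24.0/100)
= 248.0108 g

248.0108 g


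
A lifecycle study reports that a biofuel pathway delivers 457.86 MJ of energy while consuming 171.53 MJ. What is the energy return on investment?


EROI = E_out / E_in
= 457.86 / 171.53
= 2.6693

2.6693


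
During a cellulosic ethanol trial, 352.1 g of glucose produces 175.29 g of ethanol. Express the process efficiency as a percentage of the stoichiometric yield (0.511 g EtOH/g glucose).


Fermentation efficiency = (actual / (0.511 * glucose)) * 100
= (175.29 / (0.511 * 352.1)) * 100
= 97.4250%

97.4250%


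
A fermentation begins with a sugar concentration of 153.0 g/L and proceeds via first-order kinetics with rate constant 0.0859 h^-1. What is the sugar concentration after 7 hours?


S = S0 * exp(-k * t)
S = 153.0 * exp(-0.0859 * 7)
S = 83.8591 g/L

83.8591 g/L


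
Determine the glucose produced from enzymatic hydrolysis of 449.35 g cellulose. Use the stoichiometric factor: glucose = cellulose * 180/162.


glucose = cellulose * 180/162
= 449.35 * 180/162
= 499.2778 g

499.2778 g


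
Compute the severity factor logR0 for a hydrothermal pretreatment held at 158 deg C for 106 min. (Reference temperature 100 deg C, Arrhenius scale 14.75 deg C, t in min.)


logR0 = log10(t * exp((T - 100) / 14.75))
= log10(106 * exp((158 - 100) / 14.75))
= 3.7330

3.7330


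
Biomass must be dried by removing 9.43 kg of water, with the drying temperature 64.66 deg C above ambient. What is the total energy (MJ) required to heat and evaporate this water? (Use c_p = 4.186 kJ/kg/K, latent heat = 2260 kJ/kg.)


E = m_water * (4.186 * dT + 2260) / 1000
= 9.43 * (4.186 * 64.66 + 2260) / 1000
= 23.8642 MJ

23.8642 MJ


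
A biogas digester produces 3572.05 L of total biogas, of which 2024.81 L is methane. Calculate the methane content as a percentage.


CH4% = V_CH4 / V_total * 100
= 2024.81 / 3572.05 * 100
= 56.6848%

56.6848%


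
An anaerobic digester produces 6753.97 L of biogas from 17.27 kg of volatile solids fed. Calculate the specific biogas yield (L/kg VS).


Y = V / VS
= 6753.97 / 17.27
= 391.0811 L/kg VS

391.0811 L/kg VS


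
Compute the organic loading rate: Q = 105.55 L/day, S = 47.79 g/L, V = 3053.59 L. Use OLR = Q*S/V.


OLR = Q * S / V
= 105.55 * 47.79 / 3053.59
= 1.6519 g/L/day

1.6519 g/L/day


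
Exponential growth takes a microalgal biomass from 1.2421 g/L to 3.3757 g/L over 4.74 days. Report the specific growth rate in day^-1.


mu = ln(X2/X1) / dt
= ln(3.3757/1.2421) / 4.74
= 0.2109 per day

0.2109 per day


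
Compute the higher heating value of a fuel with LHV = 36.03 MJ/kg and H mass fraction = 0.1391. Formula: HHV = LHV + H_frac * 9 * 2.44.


HHV = LHV + H_frac * 9 * 2.44
= 36.03 + 0.1391 * 9 * 2.44
= 39.0846 MJ/kg

39.0846 MJ/kg


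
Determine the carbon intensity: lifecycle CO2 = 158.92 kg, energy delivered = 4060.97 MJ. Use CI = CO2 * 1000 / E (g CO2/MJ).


CI = CO2 * 1000 / E
= 158.92 * 1000 / 4060.97
= 39.1335 g CO2/MJ

39.1335 g CO2/MJ


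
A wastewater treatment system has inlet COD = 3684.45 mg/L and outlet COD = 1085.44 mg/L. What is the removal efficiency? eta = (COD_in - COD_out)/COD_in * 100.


eta = (COD_in - COD_out) / COD_in * 100
= (3684.45 - 1085.44) / 3684.45 * 100
= 70.5400%

70.5400%


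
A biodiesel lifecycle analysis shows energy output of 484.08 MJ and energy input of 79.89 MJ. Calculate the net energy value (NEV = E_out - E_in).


NEV = E_out - E_in
= 484.08 - 79.89
= 404.1900 MJ

404.1900 MJ


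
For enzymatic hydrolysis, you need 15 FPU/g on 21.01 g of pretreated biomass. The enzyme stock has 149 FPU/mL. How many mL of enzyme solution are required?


V = dosage * m_sub / activity
V = 15 * 21.01 / 149
V = 2.1151 mL

2.1151 mL


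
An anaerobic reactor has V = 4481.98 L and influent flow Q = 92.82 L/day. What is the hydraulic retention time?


HRT = V / Q
= 4481.98 / 92.82
= 48.2868 days

48.2868 days


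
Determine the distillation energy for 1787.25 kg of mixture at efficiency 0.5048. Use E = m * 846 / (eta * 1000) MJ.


E = m * 846 / (eta * 1000)
= 1787.25 * 846 / (0.5048 * 1000)
= 2995.2724 MJ

2995.2724 MJ


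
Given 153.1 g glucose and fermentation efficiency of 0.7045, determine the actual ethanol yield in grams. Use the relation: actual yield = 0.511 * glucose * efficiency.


Actual ethanol: m = 0.511 * 153.1 * 0.7045
m = 55.1159 g

55.1159 g


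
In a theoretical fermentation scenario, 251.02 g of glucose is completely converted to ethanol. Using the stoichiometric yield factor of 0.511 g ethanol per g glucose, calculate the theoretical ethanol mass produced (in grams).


Theoretical ethanol yield: m_EtOH = 0.511 * m_glucose
m_EtOH = 0.511 * 251.02 = 128.2712 g

128.2712 g


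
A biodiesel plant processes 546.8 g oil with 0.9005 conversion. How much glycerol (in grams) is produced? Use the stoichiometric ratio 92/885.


glycerol = oil * conv * (92/885)
= 546.8 * 0.9005 * 92 / 885
= 51.1867 g

51.1867 g


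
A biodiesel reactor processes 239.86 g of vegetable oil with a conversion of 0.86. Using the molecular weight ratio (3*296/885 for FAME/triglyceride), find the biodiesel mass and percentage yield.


m_FAME = oil * conv * (3 * 296 / 885) = oil * conv * (888/885)
= 239.86 * 0.86 * 888 / 885
= 206.9789 g
Y = m_FAME / oil * 100 = conv * (888/885) * 100
= 0.86 * 888 / 885 * 100
= 86.29%

206.9789 g FAME; Y = 86.29%


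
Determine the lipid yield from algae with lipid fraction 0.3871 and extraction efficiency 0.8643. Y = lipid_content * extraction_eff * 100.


Y = lipid_content * extraction_eff * 100
= 0.3871 * 0.8643 * 100
= 33.4571%

33.4571%


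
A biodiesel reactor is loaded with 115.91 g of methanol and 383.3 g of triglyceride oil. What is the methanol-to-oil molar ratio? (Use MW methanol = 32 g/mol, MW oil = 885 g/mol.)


Molar ratio = n_MeOH / n_oil = (MeOH/32) / (oil/885) = (MeOH * 885) / (32 * oil)
= (115.91 * 885) / (32 * 383.3)
= 8.3633

8.3633


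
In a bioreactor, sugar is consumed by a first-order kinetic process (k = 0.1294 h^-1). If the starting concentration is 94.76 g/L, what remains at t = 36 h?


S = S0 * exp(-k * t)
S = 94.76 * exp(-0.1294 * 36)
S = 0.8985 g/L

0.8985 g/L


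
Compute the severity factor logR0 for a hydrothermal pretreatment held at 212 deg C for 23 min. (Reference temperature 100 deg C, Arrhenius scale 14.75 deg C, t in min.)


logR0 = log10(t * exp((T - 100) / 14.75))
= log10(23 * exp((212 - 100) / 14.75))
= 4.6594

4.6594


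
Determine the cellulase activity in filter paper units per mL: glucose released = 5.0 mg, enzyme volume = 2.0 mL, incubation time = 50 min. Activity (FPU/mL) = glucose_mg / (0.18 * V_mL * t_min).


Activity = glucose_mg / (0.18 mg/umol * V_mL * t_min)
= 5.0 / (0.18 * 2.0 * 50)
= 0.2778 FPU/mL

0.2778 FPU/mL


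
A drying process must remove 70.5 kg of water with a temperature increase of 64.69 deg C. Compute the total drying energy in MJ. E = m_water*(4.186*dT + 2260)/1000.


E = m_water * (4.186 * dT + 2260) / 1000
= 70.5 * (4.186 * 64.69 + 2260) / 1000
= 178.4209 MJ

178.4209 MJ


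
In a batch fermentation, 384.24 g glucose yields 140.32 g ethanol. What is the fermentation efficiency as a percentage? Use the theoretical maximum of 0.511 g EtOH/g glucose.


Fermentation efficiency = (actual / (0.511 * glucose)) * 100
= (140.32 / (0.511 * 384.24)) * 100
= 71.4654%

71.4654%


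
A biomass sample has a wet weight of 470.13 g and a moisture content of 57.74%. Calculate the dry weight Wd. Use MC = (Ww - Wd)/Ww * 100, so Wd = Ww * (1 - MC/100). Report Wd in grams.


Wd = Ww * (1 - MC/100)
= 470.13 * (1 - 57.74/100)
= 198.6769 g

198.6769 g


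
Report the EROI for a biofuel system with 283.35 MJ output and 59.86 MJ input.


EROI = E_out / E_in
= 283.35 / 59.86
= 4.7335

4.7335


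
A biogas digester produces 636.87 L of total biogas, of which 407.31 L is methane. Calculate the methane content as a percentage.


CH4% = V_CH4 / V_total * 100
= 407.31 / 636.87 * 100
= 63.9550%

63.9550%


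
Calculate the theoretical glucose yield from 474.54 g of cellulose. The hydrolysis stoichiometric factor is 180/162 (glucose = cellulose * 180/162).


glucose = cellulose * 180/162
= 474.54 * 180/162
= 527.2667 g

527.2667 g


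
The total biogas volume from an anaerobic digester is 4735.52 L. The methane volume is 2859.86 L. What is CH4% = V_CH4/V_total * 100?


CH4% = V_CH4 / V_total * 100
= 2859.86 / 4735.52 * 100
= 60.3917%

60.3917%


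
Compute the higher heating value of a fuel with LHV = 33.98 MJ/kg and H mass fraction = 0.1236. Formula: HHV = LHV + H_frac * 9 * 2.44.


HHV = LHV + H_frac * 9 * 2.44
= 33.98 + 0.1236 * 9 * 2.44
= 36.6943 MJ/kg

36.6943 MJ/kg


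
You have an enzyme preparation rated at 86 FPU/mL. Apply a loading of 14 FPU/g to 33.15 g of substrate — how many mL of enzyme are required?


V = dosage * m_sub / activity
V = 14 * 33.15 / 86
V = 5.3965 mL

5.3965 mL


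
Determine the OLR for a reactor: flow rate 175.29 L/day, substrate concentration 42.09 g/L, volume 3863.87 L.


OLR = Q * S / V
= 175.29 * 42.09 / 3863.87
= 1.9095 g/L/day

1.9095 g/L/day


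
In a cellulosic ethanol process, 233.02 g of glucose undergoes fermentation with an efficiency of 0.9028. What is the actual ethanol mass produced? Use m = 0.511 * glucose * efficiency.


Actual ethanol: m = 0.511 * 233.02 * 0.9028
m = 107.4993 g

107.4993 g


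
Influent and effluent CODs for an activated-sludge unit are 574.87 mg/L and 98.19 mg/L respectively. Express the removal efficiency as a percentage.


eta = (COD_in - COD_out) / COD_in * 100
= (574.87 - 98.19) / 574.87 * 100
= 82.9196%

82.9196%


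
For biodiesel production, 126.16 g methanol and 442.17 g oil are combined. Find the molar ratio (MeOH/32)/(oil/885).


Molar ratio = n_MeOH / n_oil = (MeOH/32) / (oil/885) = (MeOH * 885) / (32 * oil)
= (126.16 * 885) / (32 * 442.17)
= 7.8909

7.8909


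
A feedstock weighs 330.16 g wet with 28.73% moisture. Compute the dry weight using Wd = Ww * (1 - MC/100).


Wd = Ww * (1 - MC/100)
= 330.16 * (1 - 28.73/100)
= 235.3050 g

235.3050 g


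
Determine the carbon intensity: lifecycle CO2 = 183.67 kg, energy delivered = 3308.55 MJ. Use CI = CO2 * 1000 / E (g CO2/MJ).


CI = CO2 * 1000 / E
= 183.67 * 1000 / 3308.55
= 55.5137 g CO2/MJ

55.5137 g CO2/MJ


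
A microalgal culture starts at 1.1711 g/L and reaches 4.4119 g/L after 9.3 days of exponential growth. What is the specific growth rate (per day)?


mu = ln(X2/X1) / dt
= ln(4.4119/1.1711) / 9.3
= 0.1426 per day

0.1426 per day


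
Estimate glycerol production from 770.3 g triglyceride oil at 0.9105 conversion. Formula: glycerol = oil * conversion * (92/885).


glycerol = oil * conv * (92/885)
= 770.3 * 0.9105 * 92 / 885
= 72.9095 g

72.9095 g


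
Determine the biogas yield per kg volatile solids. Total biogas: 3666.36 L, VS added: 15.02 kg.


Y = V / VS
= 3666.36 / 15.02
= 244.0985 L/kg VS

244.0985 L/kg VS


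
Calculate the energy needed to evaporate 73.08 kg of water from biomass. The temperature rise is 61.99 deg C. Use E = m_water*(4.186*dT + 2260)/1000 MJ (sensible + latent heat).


E = m_water * (4.186 * dT + 2260) / 1000
= 73.08 * (4.186 * 61.99 + 2260) / 1000
= 184.1243 MJ

184.1243 MJ


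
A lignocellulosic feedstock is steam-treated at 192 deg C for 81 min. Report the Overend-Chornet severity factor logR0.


logR0 = log10(t * exp((T - 100) / 14.75))
= log10(81 * exp((192 - 100) / 14.75))
= 4.6173

4.6173


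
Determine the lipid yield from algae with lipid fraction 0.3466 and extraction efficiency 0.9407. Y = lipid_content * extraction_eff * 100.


Y = lipid_content * extraction_eff * 100
= 0.3466 * 0.9407 * 100
= 32.6047%

32.6047%


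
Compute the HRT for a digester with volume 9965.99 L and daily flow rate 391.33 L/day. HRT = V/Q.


HRT = V / Q
= 9965.99 / 391.33
= 25.4670 days

25.4670 days


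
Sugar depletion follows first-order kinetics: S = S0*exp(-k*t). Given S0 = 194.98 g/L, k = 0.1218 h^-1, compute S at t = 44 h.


S = S0 * exp(-k * t)
S = 194.98 * exp(-0.1218 * 44)
S = 0.9173 g/L

0.9173 g/L


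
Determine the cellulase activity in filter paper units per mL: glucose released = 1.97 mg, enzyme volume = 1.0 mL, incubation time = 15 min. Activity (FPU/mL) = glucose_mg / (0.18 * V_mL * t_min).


Activity = glucose_mg / (0.18 mg/umol * V_mL * t_min)
= 1.97 / (0.18 * 1.0 * 15)
= 0.7296 FPU/mL

0.7296 FPU/mL


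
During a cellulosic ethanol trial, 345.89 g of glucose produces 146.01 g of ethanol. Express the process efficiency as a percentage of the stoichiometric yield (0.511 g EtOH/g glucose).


Fermentation efficiency = (actual / (0.511 * glucose)) * 100
= (146.01 / (0.511 * 345.89)) * 100
= 82.6083%

82.6083%


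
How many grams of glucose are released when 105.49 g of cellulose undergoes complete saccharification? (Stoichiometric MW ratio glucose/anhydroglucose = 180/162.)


glucose = cellulose * 180/162
= 105.49 * 180/162
= 117.2111 g

117.2111 g


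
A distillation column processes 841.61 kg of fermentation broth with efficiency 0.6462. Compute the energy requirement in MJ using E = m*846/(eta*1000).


E = m * 846 / (eta * 1000)
= 841.61 * 846 / (0.6462 * 1000)
= 1101.8292 MJ

1101.8292 MJ


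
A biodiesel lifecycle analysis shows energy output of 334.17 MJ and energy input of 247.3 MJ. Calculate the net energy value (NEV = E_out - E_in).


NEV = E_out - E_in
= 334.17 - 247.3
= 86.8700 MJ

86.8700 MJ


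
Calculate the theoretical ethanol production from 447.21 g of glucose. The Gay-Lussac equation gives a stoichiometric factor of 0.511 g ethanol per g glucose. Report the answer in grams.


Theoretical ethanol yield: m_EtOH = 0.511 * m_glucose
m_EtOH = 0.511 * 447.21 = 228.5243 g

228.5243 g


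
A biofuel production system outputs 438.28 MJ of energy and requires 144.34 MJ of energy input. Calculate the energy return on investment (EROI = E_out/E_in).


EROI = E_out / E_in
= 438.28 / 144.34
= 3.0364

3.0364


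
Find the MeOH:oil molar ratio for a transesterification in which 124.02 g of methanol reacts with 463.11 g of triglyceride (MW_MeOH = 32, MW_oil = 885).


Molar ratio = n_MeOH / n_oil = (MeOH/32) / (oil/885) = (MeOH * 885) / (32 * oil)
= (124.02 * 885) / (32 * 463.11)
= 7.4063

7.4063
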